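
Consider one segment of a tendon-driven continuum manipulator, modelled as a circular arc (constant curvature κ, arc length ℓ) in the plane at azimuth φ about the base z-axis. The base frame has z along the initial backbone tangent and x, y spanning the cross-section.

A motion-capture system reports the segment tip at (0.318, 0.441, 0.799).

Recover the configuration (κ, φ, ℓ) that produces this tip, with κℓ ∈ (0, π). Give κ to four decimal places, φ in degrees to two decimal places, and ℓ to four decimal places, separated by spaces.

1.1642 54.21 1.0264

ρ = √(x²+y²) = √(0.318² + 0.441²) = 0.54370
φ = atan2(y, x) mod 360° = atan2(0.441, 0.318) = 54.2051°
|p|² = ρ² + z² = 0.54370² + 0.799² = 0.93401
κ = 2ρ / |p|² = 2×0.54370 / 0.93401 = 1.16422
θ = 2·atan2(ρ, z) = 2·atan2(0.54370, 0.799) = 1.19500 rad
ℓ = θ/κ = 1.19500/1.16422 = 1.02643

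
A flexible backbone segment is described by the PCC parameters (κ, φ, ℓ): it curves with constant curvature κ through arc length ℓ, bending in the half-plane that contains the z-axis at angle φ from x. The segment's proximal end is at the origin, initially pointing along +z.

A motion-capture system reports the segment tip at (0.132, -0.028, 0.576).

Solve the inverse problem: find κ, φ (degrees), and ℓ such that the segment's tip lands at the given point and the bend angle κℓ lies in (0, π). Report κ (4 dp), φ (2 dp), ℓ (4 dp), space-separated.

0.7711 348.02 0.5968

ρ = √(x²+y²) = √(0.132² + -0.028²) = 0.13494
φ = atan2(y, x) mod 360° = atan2(-0.028, 0.132) = 348.0239°
|p|² = ρ² + z² = 0.13494² + 0.576² = 0.34998
κ = 2ρ / |p|² = 2×0.13494 / 0.34998 = 0.77110
θ = 2·atan2(ρ, z) = 2·atan2(0.13494, 0.576) = 0.46023 rad
ℓ = θ/κ = 0.46023/0.77110 = 0.59685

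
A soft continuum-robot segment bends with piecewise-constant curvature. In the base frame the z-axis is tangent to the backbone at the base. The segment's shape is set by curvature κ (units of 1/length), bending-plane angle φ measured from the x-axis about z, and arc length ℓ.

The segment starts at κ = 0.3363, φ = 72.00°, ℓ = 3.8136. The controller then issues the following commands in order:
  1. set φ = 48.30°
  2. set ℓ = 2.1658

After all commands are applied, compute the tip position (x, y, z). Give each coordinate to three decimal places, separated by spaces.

0.502 0.563 1.979

initial: κ=0.3363, φ=72.00°, ℓ=3.8136
cmd 1: set φ=48.30° → (κ,φ,ℓ)=(0.3363,48.30°,3.8136) → tip=(1.4157,1.5890,2.8508)
cmd 2: set ℓ=2.1658 → (κ,φ,ℓ)=(0.3363,48.30°,2.1658) → tip=(0.5019,0.5633,1.9793)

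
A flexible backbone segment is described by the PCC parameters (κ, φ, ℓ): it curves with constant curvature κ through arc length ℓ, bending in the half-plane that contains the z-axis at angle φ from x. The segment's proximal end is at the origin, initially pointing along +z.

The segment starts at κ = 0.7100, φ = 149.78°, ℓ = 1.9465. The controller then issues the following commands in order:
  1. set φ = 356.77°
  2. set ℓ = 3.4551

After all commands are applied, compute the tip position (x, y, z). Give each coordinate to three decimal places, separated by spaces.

initial: κ=0.7100, φ=149.78°, ℓ=1.9465
cmd 1: set φ=356.77° → (κ,φ,ℓ)=(0.7100,356.77°,1.9465) → tip=(1.1423,-0.0645,1.3834)
cmd 2: set ℓ=3.4551 → (κ,φ,ℓ)=(0.7100,356.77°,3.4551) → tip=(2.4921,-0.1406,0.8949)

2.492 -0.141 0.895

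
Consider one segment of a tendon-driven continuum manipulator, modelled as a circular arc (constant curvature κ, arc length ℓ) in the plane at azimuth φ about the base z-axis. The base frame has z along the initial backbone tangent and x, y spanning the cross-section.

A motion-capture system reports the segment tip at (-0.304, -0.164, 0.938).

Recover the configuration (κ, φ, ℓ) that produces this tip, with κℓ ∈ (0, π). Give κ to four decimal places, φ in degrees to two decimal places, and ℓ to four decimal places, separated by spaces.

ρ = √(x²+y²) = √(-0.304² + -0.164²) = 0.34542
φ = atan2(y, x) mod 360° = atan2(-0.164, -0.304) = 208.3457°
|p|² = ρ² + z² = 0.34542² + 0.938² = 0.99916
κ = 2ρ / |p|² = 2×0.34542 / 0.99916 = 0.69141
θ = 2·atan2(ρ, z) = 2·atan2(0.34542, 0.938) = 0.70567 rad
ℓ = θ/κ = 0.70567/0.69141 = 1.02062

0.6914 208.35 1.0206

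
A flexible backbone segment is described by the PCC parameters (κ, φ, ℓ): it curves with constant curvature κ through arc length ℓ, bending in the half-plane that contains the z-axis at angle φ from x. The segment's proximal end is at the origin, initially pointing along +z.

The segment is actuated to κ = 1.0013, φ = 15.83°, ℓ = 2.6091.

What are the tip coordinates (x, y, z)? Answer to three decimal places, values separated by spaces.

θ = κ·ℓ = 1.0013 × 2.6091 = 2.61249 rad
ρ = (1 − cos θ)/κ = (1 − -0.86326)/1.0013 = 1.86084
z = sin θ / κ = 0.50476/1.0013 = 0.50410
x = ρ cos φ = 1.86084 × cos(15.83°) = 1.79027
y = ρ sin φ = 1.86084 × sin(15.83°) = 0.50761

1.790 0.508 0.504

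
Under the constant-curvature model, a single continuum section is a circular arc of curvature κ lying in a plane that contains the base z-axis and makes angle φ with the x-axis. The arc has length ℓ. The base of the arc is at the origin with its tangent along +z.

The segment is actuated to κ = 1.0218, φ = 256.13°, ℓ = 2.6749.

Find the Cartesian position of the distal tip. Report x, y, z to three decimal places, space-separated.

θ = κ·ℓ = 1.0218 × 2.6749 = 2.73321 rad
ρ = (1 − cos θ)/κ = (1 − -0.91777)/1.0218 = 1.87685
z = sin θ / κ = 0.39712/1.0218 = 0.38865
x = ρ cos φ = 1.87685 × cos(256.13°) = -0.44992
y = ρ sin φ = 1.87685 × sin(256.13°) = -1.82213

-0.450 -1.822 0.389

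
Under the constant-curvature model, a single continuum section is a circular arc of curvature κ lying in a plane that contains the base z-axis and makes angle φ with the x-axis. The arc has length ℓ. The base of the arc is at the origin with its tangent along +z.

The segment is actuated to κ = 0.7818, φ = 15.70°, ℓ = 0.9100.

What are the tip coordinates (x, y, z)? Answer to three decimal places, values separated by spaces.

θ = κ·ℓ = 0.7818 × 0.9100 = 0.71144 rad
ρ = (1 − cos θ)/κ = (1 − 0.75742)/0.7818 = 0.31028
z = sin θ / κ = 0.65292/0.7818 = 0.83515
x = ρ cos φ = 0.31028 × cos(15.70°) = 0.29870
y = ρ sin φ = 0.31028 × sin(15.70°) = 0.08396

0.299 0.084 0.835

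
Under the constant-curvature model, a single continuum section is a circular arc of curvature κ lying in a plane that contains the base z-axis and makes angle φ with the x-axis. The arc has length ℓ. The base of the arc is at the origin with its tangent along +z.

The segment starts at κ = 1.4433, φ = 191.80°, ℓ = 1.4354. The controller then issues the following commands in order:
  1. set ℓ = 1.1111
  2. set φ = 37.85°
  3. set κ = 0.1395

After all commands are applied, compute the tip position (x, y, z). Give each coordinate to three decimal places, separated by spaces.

initial: κ=1.4433, φ=191.80°, ℓ=1.4354
cmd 1: set ℓ=1.1111 → (κ,φ,ℓ)=(1.4433,191.80°,1.1111) → tip=(-0.7005,-0.1463,0.6925)
cmd 2: set φ=37.85° → (κ,φ,ℓ)=(1.4433,37.85°,1.1111) → tip=(0.5651,0.4391,0.6925)
cmd 3: set κ=0.1395 → (κ,φ,ℓ)=(0.1395,37.85°,1.1111) → tip=(0.0679,0.0527,1.1067)

0.068 0.053 1.107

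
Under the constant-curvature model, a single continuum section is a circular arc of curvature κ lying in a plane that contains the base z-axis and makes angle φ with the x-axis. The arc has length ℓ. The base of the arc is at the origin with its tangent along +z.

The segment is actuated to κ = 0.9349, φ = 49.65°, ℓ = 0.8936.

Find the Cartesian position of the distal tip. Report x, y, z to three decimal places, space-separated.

0.228 0.268 0.793

θ = κ·ℓ = 0.9349 × 0.8936 = 0.83543 rad
ρ = (1 − cos θ)/κ = (1 − 0.67086)/0.9349 = 0.35206
z = sin θ / κ = 0.74158/0.9349 = 0.79322
x = ρ cos φ = 0.35206 × cos(49.65°) = 0.22794
y = ρ sin φ = 0.35206 × sin(49.65°) = 0.26830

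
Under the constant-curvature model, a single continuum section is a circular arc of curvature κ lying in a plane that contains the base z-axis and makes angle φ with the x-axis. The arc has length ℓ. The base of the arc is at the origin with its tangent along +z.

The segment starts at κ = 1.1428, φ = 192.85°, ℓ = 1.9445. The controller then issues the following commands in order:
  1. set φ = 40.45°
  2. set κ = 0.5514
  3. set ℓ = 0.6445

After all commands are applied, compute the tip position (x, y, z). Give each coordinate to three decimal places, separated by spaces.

0.086 0.074 0.631

initial: κ=1.1428, φ=192.85°, ℓ=1.9445
cmd 1: set φ=40.45° → (κ,φ,ℓ)=(1.1428,40.45°,1.9445) → tip=(1.0696,0.9119,0.6959)
cmd 2: set κ=0.5514 → (κ,φ,ℓ)=(0.5514,40.45°,1.9445) → tip=(0.7201,0.6140,1.5928)
cmd 3: set ℓ=0.6445 → (κ,φ,ℓ)=(0.5514,40.45°,0.6445) → tip=(0.0862,0.0735,0.6310)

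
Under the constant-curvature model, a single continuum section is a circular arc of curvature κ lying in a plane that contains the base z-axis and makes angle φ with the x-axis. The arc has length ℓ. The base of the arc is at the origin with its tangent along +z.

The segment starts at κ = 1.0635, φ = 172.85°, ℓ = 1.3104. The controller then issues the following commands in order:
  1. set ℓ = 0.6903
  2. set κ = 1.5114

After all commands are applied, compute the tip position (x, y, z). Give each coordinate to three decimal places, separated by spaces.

initial: κ=1.0635, φ=172.85°, ℓ=1.3104
cmd 1: set ℓ=0.6903 → (κ,φ,ℓ)=(1.0635,172.85°,0.6903) → tip=(-0.2403,0.0301,0.6299)
cmd 2: set κ=1.5114 → (κ,φ,ℓ)=(1.5114,172.85°,0.6903) → tip=(-0.3260,0.0409,0.5717)

-0.326 0.041 0.572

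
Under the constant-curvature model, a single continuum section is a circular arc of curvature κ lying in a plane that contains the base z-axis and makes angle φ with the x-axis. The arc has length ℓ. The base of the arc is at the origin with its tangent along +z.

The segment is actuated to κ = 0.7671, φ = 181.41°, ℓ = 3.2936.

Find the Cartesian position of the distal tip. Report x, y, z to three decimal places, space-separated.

-2.368 -0.058 0.752

θ = κ·ℓ = 0.7671 × 3.2936 = 2.52652 rad
ρ = (1 − cos θ)/κ = (1 − -0.81673)/0.7671 = 2.36831
z = sin θ / κ = 0.57702/0.7671 = 0.75221
x = ρ cos φ = 2.36831 × cos(181.41°) = -2.36759
y = ρ sin φ = 2.36831 × sin(181.41°) = -0.05828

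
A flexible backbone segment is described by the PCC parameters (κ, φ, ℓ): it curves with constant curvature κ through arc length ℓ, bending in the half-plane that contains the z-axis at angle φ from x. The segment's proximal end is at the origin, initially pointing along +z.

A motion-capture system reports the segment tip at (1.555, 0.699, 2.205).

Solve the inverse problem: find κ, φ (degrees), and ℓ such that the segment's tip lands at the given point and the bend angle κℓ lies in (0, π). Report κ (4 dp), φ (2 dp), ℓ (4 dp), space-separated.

ρ = √(x²+y²) = √(1.555² + 0.699²) = 1.70488
φ = atan2(y, x) mod 360° = atan2(0.699, 1.555) = 24.2048°
|p|² = ρ² + z² = 1.70488² + 2.205² = 7.76865
κ = 2ρ / |p|² = 2×1.70488 / 7.76865 = 0.43891
θ = 2·atan2(ρ, z) = 2·atan2(1.70488, 2.205) = 1.31636 rad
ℓ = θ/κ = 1.31636/0.43891 = 2.99912

0.4389 24.20 2.9991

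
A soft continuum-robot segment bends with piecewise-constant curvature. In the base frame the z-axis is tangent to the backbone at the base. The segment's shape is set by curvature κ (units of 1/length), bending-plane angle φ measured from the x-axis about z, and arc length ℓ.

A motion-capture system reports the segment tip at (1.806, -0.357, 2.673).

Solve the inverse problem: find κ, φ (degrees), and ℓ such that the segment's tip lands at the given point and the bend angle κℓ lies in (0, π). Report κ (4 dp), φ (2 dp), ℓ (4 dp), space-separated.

ρ = √(x²+y²) = √(1.806² + -0.357²) = 1.84095
φ = atan2(y, x) mod 360° = atan2(-0.357, 1.806) = 348.8182°
|p|² = ρ² + z² = 1.84095² + 2.673² = 10.53401
κ = 2ρ / |p|² = 2×1.84095 / 10.53401 = 0.34952
θ = 2·atan2(ρ, z) = 2·atan2(1.84095, 2.673) = 1.20623 rad
ℓ = θ/κ = 1.20623/0.34952 = 3.45106

0.3495 348.82 3.4511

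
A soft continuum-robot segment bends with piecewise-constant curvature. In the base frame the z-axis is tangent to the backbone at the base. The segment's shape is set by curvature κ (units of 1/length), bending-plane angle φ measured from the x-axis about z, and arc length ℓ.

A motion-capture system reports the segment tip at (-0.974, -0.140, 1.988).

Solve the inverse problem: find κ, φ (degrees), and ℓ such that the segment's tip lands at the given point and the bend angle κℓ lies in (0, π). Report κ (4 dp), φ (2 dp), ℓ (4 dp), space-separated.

ρ = √(x²+y²) = √(-0.974² + -0.140²) = 0.98401
φ = atan2(y, x) mod 360° = atan2(-0.140, -0.974) = 188.1795°
|p|² = ρ² + z² = 0.98401² + 1.988² = 4.92042
κ = 2ρ / |p|² = 2×0.98401 / 4.92042 = 0.39997
θ = 2·atan2(ρ, z) = 2·atan2(0.98401, 1.988) = 0.91924 rad
ℓ = θ/κ = 0.91924/0.39997 = 2.29827

0.4000 188.18 2.2983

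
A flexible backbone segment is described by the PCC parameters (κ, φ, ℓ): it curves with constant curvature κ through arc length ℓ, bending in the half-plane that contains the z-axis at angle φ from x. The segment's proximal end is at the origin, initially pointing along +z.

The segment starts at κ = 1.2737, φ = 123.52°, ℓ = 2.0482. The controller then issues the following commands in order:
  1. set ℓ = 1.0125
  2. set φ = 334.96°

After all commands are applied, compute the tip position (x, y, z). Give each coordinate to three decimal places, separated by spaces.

initial: κ=1.2737, φ=123.52°, ℓ=2.0482
cmd 1: set ℓ=1.0125 → (κ,φ,ℓ)=(1.2737,123.52°,1.0125) → tip=(-0.3133,0.4729,0.7543)
cmd 2: set φ=334.96° → (κ,φ,ℓ)=(1.2737,334.96°,1.0125) → tip=(0.5139,-0.2401,0.7543)

0.514 -0.240 0.754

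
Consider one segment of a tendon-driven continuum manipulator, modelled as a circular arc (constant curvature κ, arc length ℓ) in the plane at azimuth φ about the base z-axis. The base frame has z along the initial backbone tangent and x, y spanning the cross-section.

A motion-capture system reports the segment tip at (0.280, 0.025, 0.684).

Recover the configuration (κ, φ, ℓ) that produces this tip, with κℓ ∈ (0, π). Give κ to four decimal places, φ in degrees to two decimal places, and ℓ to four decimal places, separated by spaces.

1.0281 5.10 0.7586

ρ = √(x²+y²) = √(0.280² + 0.025²) = 0.28111
φ = atan2(y, x) mod 360° = atan2(0.025, 0.280) = 5.1022°
|p|² = ρ² + z² = 0.28111² + 0.684² = 0.54688
κ = 2ρ / |p|² = 2×0.28111 / 0.54688 = 1.02806
θ = 2·atan2(ρ, z) = 2·atan2(0.28111, 0.684) = 0.77988 rad
ℓ = θ/κ = 0.77988/1.02806 = 0.75859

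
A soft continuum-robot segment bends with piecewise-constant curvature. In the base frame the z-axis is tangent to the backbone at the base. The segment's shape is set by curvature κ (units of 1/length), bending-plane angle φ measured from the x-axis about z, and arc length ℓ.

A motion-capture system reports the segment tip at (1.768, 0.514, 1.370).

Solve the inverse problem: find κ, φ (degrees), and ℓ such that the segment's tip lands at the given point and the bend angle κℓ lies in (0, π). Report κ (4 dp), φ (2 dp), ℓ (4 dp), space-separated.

0.6992 16.21 2.6635

ρ = √(x²+y²) = √(1.768² + 0.514²) = 1.84120
φ = atan2(y, x) mod 360° = atan2(0.514, 1.768) = 16.2104°
|p|² = ρ² + z² = 1.84120² + 1.370² = 5.26692
κ = 2ρ / |p|² = 2×1.84120 / 5.26692 = 0.69916
θ = 2·atan2(ρ, z) = 2·atan2(1.84120, 1.370) = 1.86219 rad
ℓ = θ/κ = 1.86219/0.69916 = 2.66348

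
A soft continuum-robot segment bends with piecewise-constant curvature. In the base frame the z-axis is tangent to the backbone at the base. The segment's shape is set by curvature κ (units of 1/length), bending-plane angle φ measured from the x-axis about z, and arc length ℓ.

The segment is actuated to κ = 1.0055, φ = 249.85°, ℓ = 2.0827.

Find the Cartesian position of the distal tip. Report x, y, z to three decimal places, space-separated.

θ = κ·ℓ = 1.0055 × 2.0827 = 2.09415 rad
ρ = (1 − cos θ)/κ = (1 − -0.49979)/1.0055 = 1.49159
z = sin θ / κ = 0.86615/1.0055 = 0.86141
x = ρ cos φ = 1.49159 × cos(249.85°) = -0.51382
y = ρ sin φ = 1.49159 × sin(249.85°) = -1.40029

-0.514 -1.400 0.861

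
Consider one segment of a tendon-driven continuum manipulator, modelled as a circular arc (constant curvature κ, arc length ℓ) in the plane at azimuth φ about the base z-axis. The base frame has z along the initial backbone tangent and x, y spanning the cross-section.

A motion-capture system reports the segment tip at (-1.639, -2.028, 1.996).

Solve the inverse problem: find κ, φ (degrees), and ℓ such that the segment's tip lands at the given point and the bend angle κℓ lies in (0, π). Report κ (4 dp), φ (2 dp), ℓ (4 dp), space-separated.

0.4836 231.06 3.7941

ρ = √(x²+y²) = √(-1.639² + -2.028²) = 2.60751
φ = atan2(y, x) mod 360° = atan2(-2.028, -1.639) = 231.0554°
|p|² = ρ² + z² = 2.60751² + 1.996² = 10.78312
κ = 2ρ / |p|² = 2×2.60751 / 10.78312 = 0.48363
θ = 2·atan2(ρ, z) = 2·atan2(2.60751, 1.996) = 1.83492 rad
ℓ = θ/κ = 1.83492/0.48363 = 3.79408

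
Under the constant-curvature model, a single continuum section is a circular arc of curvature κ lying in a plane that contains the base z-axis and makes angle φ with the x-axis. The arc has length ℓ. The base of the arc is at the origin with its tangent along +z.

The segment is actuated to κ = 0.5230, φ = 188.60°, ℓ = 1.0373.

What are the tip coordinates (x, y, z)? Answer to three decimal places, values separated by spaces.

θ = κ·ℓ = 0.5230 × 1.0373 = 0.54251 rad
ρ = (1 − cos θ)/κ = (1 − 0.85642)/0.5230 = 0.27454
z = sin θ / κ = 0.51629/0.5230 = 0.98716
x = ρ cos φ = 0.27454 × cos(188.60°) = -0.27145
y = ρ sin φ = 0.27454 × sin(188.60°) = -0.04105

-0.271 -0.041 0.987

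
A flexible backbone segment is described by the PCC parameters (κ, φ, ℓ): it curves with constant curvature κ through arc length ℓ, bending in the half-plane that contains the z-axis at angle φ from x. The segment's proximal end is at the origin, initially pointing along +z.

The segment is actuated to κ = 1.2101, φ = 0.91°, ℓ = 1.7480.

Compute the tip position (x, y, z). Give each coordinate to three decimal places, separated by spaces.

θ = κ·ℓ = 1.2101 × 1.7480 = 2.11525 rad
ρ = (1 − cos θ)/κ = (1 − -0.51795)/1.2101 = 1.25440
z = sin θ / κ = 0.85541/1.2101 = 0.70689
x = ρ cos φ = 1.25440 × cos(0.91°) = 1.25425
y = ρ sin φ = 1.25440 × sin(0.91°) = 0.01992

1.254 0.020 0.707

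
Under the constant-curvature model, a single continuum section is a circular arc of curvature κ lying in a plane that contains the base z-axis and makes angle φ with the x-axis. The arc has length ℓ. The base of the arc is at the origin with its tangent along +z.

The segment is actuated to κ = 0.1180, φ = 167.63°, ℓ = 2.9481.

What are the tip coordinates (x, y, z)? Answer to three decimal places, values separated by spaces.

θ = κ·ℓ = 0.1180 × 2.9481 = 0.34788 rad
ρ = (1 − cos θ)/κ = (1 − 0.94010)/0.1180 = 0.50764
z = sin θ / κ = 0.34090/0.1180 = 2.88900
x = ρ cos φ = 0.50764 × cos(167.63°) = -0.49585
y = ρ sin φ = 0.50764 × sin(167.63°) = 0.10875

-0.496 0.109 2.889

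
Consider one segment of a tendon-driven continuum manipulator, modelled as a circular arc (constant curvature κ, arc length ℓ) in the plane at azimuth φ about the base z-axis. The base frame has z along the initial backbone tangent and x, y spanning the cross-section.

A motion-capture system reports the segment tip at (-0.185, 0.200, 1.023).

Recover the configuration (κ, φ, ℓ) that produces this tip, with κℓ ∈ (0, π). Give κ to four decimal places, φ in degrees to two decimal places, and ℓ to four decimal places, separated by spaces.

ρ = √(x²+y²) = √(-0.185² + 0.200²) = 0.27244
φ = atan2(y, x) mod 360° = atan2(0.200, -0.185) = 132.7688°
|p|² = ρ² + z² = 0.27244² + 1.023² = 1.12075
κ = 2ρ / |p|² = 2×0.27244 / 1.12075 = 0.48618
θ = 2·atan2(ρ, z) = 2·atan2(0.27244, 1.023) = 0.52055 rad
ℓ = θ/κ = 0.52055/0.48618 = 1.07070

0.4862 132.77 1.0707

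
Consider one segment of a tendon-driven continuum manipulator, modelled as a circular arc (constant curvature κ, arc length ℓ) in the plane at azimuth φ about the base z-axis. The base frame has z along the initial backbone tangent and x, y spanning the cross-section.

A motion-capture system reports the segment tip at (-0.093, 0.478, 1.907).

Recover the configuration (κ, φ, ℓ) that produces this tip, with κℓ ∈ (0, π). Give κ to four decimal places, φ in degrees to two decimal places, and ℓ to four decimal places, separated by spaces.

ρ = √(x²+y²) = √(-0.093² + 0.478²) = 0.48696
φ = atan2(y, x) mod 360° = atan2(0.478, -0.093) = 101.0100°
|p|² = ρ² + z² = 0.48696² + 1.907² = 3.87378
κ = 2ρ / |p|² = 2×0.48696 / 3.87378 = 0.25141
θ = 2·atan2(ρ, z) = 2·atan2(0.48696, 1.907) = 0.50003 rad
ℓ = θ/κ = 0.50003/0.25141 = 1.98885

0.2514 101.01 1.9888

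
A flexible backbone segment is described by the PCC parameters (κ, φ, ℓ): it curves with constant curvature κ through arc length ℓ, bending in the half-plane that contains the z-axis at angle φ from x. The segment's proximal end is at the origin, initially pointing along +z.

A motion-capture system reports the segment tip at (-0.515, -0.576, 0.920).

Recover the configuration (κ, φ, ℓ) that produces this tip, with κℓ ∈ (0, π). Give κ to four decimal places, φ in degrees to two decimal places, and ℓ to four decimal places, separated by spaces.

ρ = √(x²+y²) = √(-0.515² + -0.576²) = 0.77266
φ = atan2(y, x) mod 360° = atan2(-0.576, -0.515) = 228.2002°
|p|² = ρ² + z² = 0.77266² + 0.920² = 1.44340
κ = 2ρ / |p|² = 2×0.77266 / 1.44340 = 1.07061
θ = 2·atan2(ρ, z) = 2·atan2(0.77266, 0.920) = 1.39714 rad
ℓ = θ/κ = 1.39714/1.07061 = 1.30500

1.0706 228.20 1.3050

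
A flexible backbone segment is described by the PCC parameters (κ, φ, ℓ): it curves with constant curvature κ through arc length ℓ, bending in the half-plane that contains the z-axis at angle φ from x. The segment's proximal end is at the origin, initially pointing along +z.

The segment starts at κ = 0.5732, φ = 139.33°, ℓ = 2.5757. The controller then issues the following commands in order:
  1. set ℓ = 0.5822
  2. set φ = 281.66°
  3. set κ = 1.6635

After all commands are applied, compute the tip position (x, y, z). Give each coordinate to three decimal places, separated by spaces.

0.053 -0.255 0.495

initial: κ=0.5732, φ=139.33°, ℓ=2.5757
cmd 1: set ℓ=0.5822 → (κ,φ,ℓ)=(0.5732,139.33°,0.5822) → tip=(-0.0730,0.0627,0.5715)
cmd 2: set φ=281.66° → (κ,φ,ℓ)=(0.5732,281.66°,0.5822) → tip=(0.0195,-0.0943,0.5715)
cmd 3: set κ=1.6635 → (κ,φ,ℓ)=(1.6635,281.66°,0.5822) → tip=(0.0527,-0.2552,0.4954)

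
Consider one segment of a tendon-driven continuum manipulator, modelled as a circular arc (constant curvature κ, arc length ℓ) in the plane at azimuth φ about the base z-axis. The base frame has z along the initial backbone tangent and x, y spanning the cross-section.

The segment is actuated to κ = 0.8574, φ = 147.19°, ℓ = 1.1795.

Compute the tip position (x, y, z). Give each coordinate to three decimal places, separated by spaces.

-0.460 0.297 0.988

θ = κ·ℓ = 0.8574 × 1.1795 = 1.01130 rad
ρ = (1 − cos θ)/κ = (1 − 0.53076)/0.8574 = 0.54729
z = sin θ / κ = 0.84752/0.8574 = 0.98848
x = ρ cos φ = 0.54729 × cos(147.19°) = -0.45998
y = ρ sin φ = 0.54729 × sin(147.19°) = 0.29655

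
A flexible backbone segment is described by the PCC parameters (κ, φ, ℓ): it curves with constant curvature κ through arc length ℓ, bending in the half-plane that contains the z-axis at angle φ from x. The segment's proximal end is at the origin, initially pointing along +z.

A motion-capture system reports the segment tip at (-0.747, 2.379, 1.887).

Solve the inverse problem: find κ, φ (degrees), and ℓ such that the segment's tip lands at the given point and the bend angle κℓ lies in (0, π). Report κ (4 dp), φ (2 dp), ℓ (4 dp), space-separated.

ρ = √(x²+y²) = √(-0.747² + 2.379²) = 2.49352
φ = atan2(y, x) mod 360° = atan2(2.379, -0.747) = 107.4322°
|p|² = ρ² + z² = 2.49352² + 1.887² = 9.77842
κ = 2ρ / |p|² = 2×2.49352 / 9.77842 = 0.51001
θ = 2·atan2(ρ, z) = 2·atan2(2.49352, 1.887) = 1.84596 rad
ℓ = θ/κ = 1.84596/0.51001 = 3.61950

0.5100 107.43 3.6195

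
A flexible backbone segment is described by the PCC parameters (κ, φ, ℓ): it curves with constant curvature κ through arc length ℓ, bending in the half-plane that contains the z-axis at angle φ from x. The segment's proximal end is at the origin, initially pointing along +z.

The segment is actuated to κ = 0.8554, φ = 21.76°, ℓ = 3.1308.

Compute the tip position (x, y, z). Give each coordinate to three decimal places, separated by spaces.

θ = κ·ℓ = 0.8554 × 3.1308 = 2.67809 rad
ρ = (1 − cos θ)/κ = (1 − -0.89449)/0.8554 = 2.21474
z = sin θ / κ = 0.44709/0.8554 = 0.52266
x = ρ cos φ = 2.21474 × cos(21.76°) = 2.05693
y = ρ sin φ = 2.21474 × sin(21.76°) = 0.82105

2.057 0.821 0.523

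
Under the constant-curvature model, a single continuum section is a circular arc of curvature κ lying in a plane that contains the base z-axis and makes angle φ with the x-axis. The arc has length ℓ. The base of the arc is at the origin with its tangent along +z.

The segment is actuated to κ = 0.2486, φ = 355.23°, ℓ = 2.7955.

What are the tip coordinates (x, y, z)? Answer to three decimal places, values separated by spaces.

0.930 -0.078 2.576

θ = κ·ℓ = 0.2486 × 2.7955 = 0.69496 rad
ρ = (1 − cos θ)/κ = (1 − 0.76808)/0.2486 = 0.93291
z = sin θ / κ = 0.64036/0.2486 = 2.57585
x = ρ cos φ = 0.93291 × cos(355.23°) = 0.92968
y = ρ sin φ = 0.93291 × sin(355.23°) = -0.07758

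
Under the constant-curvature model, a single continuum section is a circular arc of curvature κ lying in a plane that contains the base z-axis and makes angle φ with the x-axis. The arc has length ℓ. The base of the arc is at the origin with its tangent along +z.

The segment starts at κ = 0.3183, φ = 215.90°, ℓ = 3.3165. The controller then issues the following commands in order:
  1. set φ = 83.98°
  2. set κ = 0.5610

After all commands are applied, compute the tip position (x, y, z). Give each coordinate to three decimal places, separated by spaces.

initial: κ=0.3183, φ=215.90°, ℓ=3.3165
cmd 1: set φ=83.98° → (κ,φ,ℓ)=(0.3183,83.98°,3.3165) → tip=(0.1672,1.5851,2.7340)
cmd 2: set κ=0.5610 → (κ,φ,ℓ)=(0.5610,83.98°,3.3165) → tip=(0.2404,2.2792,1.7082)

0.240 2.279 1.708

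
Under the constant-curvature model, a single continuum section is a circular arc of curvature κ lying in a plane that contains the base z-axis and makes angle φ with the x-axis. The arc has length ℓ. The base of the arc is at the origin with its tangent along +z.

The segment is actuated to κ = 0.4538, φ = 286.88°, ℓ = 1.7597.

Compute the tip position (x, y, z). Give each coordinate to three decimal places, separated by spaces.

θ = κ·ℓ = 0.4538 × 1.7597 = 0.79855 rad
ρ = (1 − cos θ)/κ = (1 − 0.69774)/0.4538 = 0.66605
z = sin θ / κ = 0.71635/0.4538 = 1.57855
x = ρ cos φ = 0.66605 × cos(286.88°) = 0.19340
y = ρ sin φ = 0.66605 × sin(286.88°) = -0.63736

0.193 -0.637 1.579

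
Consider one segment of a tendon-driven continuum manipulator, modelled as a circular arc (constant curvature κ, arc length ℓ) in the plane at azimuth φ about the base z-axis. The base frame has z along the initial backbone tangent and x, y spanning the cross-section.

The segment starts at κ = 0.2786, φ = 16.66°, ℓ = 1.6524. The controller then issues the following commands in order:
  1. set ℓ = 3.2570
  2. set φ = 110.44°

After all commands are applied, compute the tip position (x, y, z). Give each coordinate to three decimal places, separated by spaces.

initial: κ=0.2786, φ=16.66°, ℓ=1.6524
cmd 1: set ℓ=3.2570 → (κ,φ,ℓ)=(0.2786,16.66°,3.2570) → tip=(1.3212,0.3954,2.8281)
cmd 2: set φ=110.44° → (κ,φ,ℓ)=(0.2786,110.44°,3.2570) → tip=(-0.4816,1.2922,2.8281)

-0.482 1.292 2.828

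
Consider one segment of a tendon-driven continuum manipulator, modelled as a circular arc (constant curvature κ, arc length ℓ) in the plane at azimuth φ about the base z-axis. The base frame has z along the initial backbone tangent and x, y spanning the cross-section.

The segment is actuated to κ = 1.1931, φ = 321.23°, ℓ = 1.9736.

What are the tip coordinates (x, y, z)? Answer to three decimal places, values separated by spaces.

θ = κ·ℓ = 1.1931 × 1.9736 = 2.35470 rad
ρ = (1 − cos θ)/κ = (1 − -0.70605)/1.1931 = 1.42993
z = sin θ / κ = 0.70816/1.1931 = 0.59355
x = ρ cos φ = 1.42993 × cos(321.23°) = 1.11487
y = ρ sin φ = 1.42993 × sin(321.23°) = -0.89542

1.115 -0.895 0.594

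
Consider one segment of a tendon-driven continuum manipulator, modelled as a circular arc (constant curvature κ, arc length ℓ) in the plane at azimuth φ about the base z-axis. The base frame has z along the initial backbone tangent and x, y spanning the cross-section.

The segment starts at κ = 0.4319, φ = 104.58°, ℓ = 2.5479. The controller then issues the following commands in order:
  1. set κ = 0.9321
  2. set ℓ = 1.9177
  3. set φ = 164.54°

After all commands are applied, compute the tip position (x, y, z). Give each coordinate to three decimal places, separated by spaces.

initial: κ=0.4319, φ=104.58°, ℓ=2.5479
cmd 1: set κ=0.9321 → (κ,φ,ℓ)=(0.9321,104.58°,2.5479) → tip=(-0.4646,1.7861,0.7443)
cmd 2: set ℓ=1.9177 → (κ,φ,ℓ)=(0.9321,104.58°,1.9177) → tip=(-0.3281,1.2615,1.0478)
cmd 3: set φ=164.54° → (κ,φ,ℓ)=(0.9321,164.54°,1.9177) → tip=(-1.2563,0.3475,1.0478)

-1.256 0.347 1.048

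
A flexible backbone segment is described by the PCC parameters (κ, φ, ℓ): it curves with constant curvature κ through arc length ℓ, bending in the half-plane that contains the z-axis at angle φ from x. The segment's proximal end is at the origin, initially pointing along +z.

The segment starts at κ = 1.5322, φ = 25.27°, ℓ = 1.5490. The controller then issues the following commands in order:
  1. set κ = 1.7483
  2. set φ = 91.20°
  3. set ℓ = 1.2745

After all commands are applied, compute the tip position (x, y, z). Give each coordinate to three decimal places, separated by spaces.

initial: κ=1.5322, φ=25.27°, ℓ=1.5490
cmd 1: set κ=1.7483 → (κ,φ,ℓ)=(1.7483,25.27°,1.5490) → tip=(0.9867,0.4658,0.2402)
cmd 2: set φ=91.20° → (κ,φ,ℓ)=(1.7483,91.20°,1.5490) → tip=(-0.0228,1.0908,0.2402)
cmd 3: set ℓ=1.2745 → (κ,φ,ℓ)=(1.7483,91.20°,1.2745) → tip=(-0.0193,0.9213,0.4528)

-0.019 0.921 0.453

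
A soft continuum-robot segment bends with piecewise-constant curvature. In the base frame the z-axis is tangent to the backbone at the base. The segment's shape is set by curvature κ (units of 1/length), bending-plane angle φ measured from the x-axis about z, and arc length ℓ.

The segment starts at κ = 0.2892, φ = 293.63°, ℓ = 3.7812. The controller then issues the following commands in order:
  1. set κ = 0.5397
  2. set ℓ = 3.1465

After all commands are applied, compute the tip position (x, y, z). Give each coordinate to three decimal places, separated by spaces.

0.837 -1.913 1.838

initial: κ=0.2892, φ=293.63°, ℓ=3.7812
cmd 1: set κ=0.5397 → (κ,φ,ℓ)=(0.5397,293.63°,3.7812) → tip=(1.0790,-2.4662,1.6520)
cmd 2: set ℓ=3.1465 → (κ,φ,ℓ)=(0.5397,293.63°,3.1465) → tip=(0.8370,-1.9132,1.8379)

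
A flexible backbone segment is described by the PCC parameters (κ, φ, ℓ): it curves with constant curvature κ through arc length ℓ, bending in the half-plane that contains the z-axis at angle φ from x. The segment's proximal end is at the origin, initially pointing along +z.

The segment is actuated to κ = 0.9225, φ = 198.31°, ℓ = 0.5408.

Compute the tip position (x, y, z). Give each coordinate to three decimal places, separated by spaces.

-0.125 -0.042 0.519

θ = κ·ℓ = 0.9225 × 0.5408 = 0.49889 rad
ρ = (1 − cos θ)/κ = (1 − 0.87812)/0.9225 = 0.13212
z = sin θ / κ = 0.47845/0.9225 = 0.51864
x = ρ cos φ = 0.13212 × cos(198.31°) = -0.12544
y = ρ sin φ = 0.13212 × sin(198.31°) = -0.04151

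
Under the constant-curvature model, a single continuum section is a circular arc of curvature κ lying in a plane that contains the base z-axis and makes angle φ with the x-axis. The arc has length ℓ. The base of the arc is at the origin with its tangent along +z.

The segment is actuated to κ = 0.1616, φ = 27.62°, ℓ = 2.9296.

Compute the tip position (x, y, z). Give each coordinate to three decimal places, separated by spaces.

0.603 0.316 2.821

θ = κ·ℓ = 0.1616 × 2.9296 = 0.47342 rad
ρ = (1 − cos θ)/κ = (1 − 0.89001)/0.1616 = 0.68061
z = sin θ / κ = 0.45594/0.1616 = 2.82138
x = ρ cos φ = 0.68061 × cos(27.62°) = 0.60305
y = ρ sin φ = 0.68061 × sin(27.62°) = 0.31554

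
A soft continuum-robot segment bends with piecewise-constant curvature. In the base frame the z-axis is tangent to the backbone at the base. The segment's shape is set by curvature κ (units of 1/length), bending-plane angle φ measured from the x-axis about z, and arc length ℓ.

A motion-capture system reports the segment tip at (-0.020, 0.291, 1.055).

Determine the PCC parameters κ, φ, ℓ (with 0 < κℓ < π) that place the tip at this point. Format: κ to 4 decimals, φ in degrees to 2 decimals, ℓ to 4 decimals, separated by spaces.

0.4869 93.93 1.1080

ρ = √(x²+y²) = √(-0.020² + 0.291²) = 0.29169
φ = atan2(y, x) mod 360° = atan2(0.291, -0.020) = 93.9317°
|p|² = ρ² + z² = 0.29169² + 1.055² = 1.19811
κ = 2ρ / |p|² = 2×0.29169 / 1.19811 = 0.48691
θ = 2·atan2(ρ, z) = 2·atan2(0.29169, 1.055) = 0.53948 rad
ℓ = θ/κ = 0.53948/0.48691 = 1.10797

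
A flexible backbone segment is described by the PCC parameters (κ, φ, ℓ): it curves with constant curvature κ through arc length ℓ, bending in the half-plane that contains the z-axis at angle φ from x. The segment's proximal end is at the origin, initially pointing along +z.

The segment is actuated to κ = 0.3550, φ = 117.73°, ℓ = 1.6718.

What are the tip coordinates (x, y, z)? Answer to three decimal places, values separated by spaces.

θ = κ·ℓ = 0.3550 × 1.6718 = 0.59349 rad
ρ = (1 − cos θ)/κ = (1 − 0.82899)/0.3550 = 0.48171
z = sin θ / κ = 0.55926/0.3550 = 1.57537
x = ρ cos φ = 0.48171 × cos(117.73°) = -0.22414
y = ρ sin φ = 0.48171 × sin(117.73°) = 0.42638

-0.224 0.426 1.575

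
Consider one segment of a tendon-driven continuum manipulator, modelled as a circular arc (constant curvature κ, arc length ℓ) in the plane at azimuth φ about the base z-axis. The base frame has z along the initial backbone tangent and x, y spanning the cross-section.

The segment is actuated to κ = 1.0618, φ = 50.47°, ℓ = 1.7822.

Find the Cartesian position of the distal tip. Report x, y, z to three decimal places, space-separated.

0.789 0.956 0.894

θ = κ·ℓ = 1.0618 × 1.7822 = 1.89234 rad
ρ = (1 − cos θ)/κ = (1 − -0.31603)/1.0618 = 1.23943
z = sin θ / κ = 0.94875/1.0618 = 0.89353
x = ρ cos φ = 1.23943 × cos(50.47°) = 0.78888
y = ρ sin φ = 1.23943 × sin(50.47°) = 0.95597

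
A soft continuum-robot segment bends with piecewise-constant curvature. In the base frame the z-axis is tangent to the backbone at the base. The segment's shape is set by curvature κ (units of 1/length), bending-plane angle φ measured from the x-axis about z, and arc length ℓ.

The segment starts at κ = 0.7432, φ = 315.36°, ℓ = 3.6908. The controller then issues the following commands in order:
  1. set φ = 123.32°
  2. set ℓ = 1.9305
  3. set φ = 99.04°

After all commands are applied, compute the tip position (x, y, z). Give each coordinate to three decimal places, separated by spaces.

-0.183 1.149 1.333

initial: κ=0.7432, φ=315.36°, ℓ=3.6908
cmd 1: set φ=123.32° → (κ,φ,ℓ)=(0.7432,123.32°,3.6908) → tip=(-1.4203,2.1606,0.5222)
cmd 2: set ℓ=1.9305 → (κ,φ,ℓ)=(0.7432,123.32°,1.9305) → tip=(-0.6389,0.9719,1.3331)
cmd 3: set φ=99.04° → (κ,φ,ℓ)=(0.7432,99.04°,1.9305) → tip=(-0.1827,1.1486,1.3331)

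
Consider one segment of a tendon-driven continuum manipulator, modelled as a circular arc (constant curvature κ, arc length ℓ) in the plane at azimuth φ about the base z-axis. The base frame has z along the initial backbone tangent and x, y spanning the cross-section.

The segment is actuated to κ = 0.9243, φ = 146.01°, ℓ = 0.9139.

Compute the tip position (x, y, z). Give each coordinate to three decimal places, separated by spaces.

θ = κ·ℓ = 0.9243 × 0.9139 = 0.84472 rad
ρ = (1 − cos θ)/κ = (1 − 0.66394)/0.9243 = 0.36358
z = sin θ / κ = 0.74778/0.9243 = 0.80903
x = ρ cos φ = 0.36358 × cos(146.01°) = -0.30146
y = ρ sin φ = 0.36358 × sin(146.01°) = 0.20326

-0.301 0.203 0.809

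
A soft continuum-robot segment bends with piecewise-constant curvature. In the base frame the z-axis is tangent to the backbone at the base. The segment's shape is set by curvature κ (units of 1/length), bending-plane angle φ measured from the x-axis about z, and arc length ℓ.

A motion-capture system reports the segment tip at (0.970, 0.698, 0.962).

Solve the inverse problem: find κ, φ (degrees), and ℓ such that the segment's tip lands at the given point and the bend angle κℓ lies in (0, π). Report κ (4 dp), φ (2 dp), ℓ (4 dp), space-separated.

1.0155 35.74 1.7587

ρ = √(x²+y²) = √(0.970² + 0.698²) = 1.19503
φ = atan2(y, x) mod 360° = atan2(0.698, 0.970) = 35.7383°
|p|² = ρ² + z² = 1.19503² + 0.962² = 2.35355
κ = 2ρ / |p|² = 2×1.19503 / 2.35355 = 1.01552
θ = 2·atan2(ρ, z) = 2·atan2(1.19503, 0.962) = 1.78603 rad
ℓ = θ/κ = 1.78603/1.01552 = 1.75874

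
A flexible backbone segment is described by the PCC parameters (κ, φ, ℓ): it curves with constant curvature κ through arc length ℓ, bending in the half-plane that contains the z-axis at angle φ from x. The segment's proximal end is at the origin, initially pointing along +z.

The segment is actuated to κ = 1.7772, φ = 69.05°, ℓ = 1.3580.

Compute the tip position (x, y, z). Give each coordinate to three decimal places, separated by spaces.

0.351 0.918 0.374

θ = κ·ℓ = 1.7772 × 1.3580 = 2.41344 rad
ρ = (1 − cos θ)/κ = (1 − -0.74640)/1.7772 = 0.98267
z = sin θ / κ = 0.66549/1.7772 = 0.37446
x = ρ cos φ = 0.98267 × cos(69.05°) = 0.35136
y = ρ sin φ = 0.98267 × sin(69.05°) = 0.91771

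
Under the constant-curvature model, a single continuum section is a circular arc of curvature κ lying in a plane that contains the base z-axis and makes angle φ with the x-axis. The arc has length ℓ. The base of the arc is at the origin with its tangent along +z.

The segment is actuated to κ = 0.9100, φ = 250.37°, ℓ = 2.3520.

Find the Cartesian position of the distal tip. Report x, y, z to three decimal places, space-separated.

θ = κ·ℓ = 0.9100 × 2.3520 = 2.14032 rad
ρ = (1 − cos θ)/κ = (1 − -0.53923)/0.9100 = 1.69146
z = sin θ / κ = 0.84216/0.9100 = 0.92545
x = ρ cos φ = 1.69146 × cos(250.37°) = -0.56824
y = ρ sin φ = 1.69146 × sin(250.37°) = -1.59316

-0.568 -1.593 0.925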